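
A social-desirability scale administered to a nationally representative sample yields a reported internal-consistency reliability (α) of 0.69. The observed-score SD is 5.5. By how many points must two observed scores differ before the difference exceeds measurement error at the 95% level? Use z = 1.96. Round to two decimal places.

SEM = 5.5000×√(1 − 0.6900) ≈ 3.0623
Standard error of the difference = 3.0623·√2 ≈ 4.3307
Smallest detectable difference = 1.96×4.3307 ≈ 8.4882

8.49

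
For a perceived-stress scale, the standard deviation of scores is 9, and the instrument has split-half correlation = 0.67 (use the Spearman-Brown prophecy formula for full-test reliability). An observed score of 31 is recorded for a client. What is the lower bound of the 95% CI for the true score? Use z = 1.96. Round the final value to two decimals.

r_full = 2·0.67 / (1 + 0.67) ≈ 0.8024
SEM = 9.0000×√(1 − 0.8024) ≈ 4.0007
Half-width = 1.96×4.0007 ≈ 7.8415
Lower limit = 31 − 7.8415 ≈ 23.1585

23.16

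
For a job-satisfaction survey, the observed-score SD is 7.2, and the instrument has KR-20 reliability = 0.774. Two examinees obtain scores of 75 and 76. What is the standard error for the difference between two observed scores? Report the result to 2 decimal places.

SEM = 7.2000 * √(1 − 0.7740) = 7.2000 * √0.2260 ≈ 7.2000 * 0.4754 ≈ 3.4228
SE_diff = SEM * √2 ≈ 3.4228 * 1.4142 ≈ 4.8406

4.84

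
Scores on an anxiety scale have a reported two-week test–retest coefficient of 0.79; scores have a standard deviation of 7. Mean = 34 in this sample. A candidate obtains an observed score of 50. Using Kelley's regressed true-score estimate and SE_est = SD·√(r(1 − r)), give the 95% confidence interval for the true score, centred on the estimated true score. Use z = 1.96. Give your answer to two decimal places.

T̂ = 0.7900(50) + 0.2100(34) ≃ 46.6400
SE_est = SD · √(r(1 − r)) = 7.0000 · √0.1659 ≃ 7.0000 · 0.4073 ≃ 2.8512
95% CI: 46.6400 ± 5.5883 ≃ (41.0517, 52.2283)

[41.05, 52.23]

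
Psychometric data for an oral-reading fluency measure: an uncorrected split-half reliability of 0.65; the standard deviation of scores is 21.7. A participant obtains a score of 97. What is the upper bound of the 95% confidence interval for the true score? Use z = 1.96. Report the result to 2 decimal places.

r_full = 2·0.65 / (1 + 0.65) ≃ 0.788
SEM = 21.700 * √(1 − 0.788) = 21.700 * √0.212 ≃ 21.700 * 0.461 ≃ 9.994
Half-width = 1.96*9.994 ≃ 19.589
Upper limit = 97 + 19.589 ≃ 116.589

116.59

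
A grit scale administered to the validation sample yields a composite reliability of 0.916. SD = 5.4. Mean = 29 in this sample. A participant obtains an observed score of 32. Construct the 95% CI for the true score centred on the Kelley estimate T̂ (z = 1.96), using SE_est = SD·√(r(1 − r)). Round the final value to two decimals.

[28.81, 34.68]

T̂ = 0.9160(32) + 0.0840(29) ≈ 31.7480
SE_est = 5.4000·√[r(1 − r)] ≈ 1.4979
95% CI: 31.7480 ± 2.9359 ≈ (28.8121, 34.6839)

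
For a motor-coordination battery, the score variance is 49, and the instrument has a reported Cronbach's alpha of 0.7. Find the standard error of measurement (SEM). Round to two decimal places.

3.83

SD = √49 ≈ 7.000
SEM = 7.000*√(1 − 0.700) ≈ 3.834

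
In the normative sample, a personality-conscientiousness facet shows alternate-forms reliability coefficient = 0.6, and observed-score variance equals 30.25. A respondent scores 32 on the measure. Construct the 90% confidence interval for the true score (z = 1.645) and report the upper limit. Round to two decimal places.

SD = √30.25 ≃ 5.50000
The standard error of measurement is 5.50000*√(1 − 0.60000) ≃ 5.50000*0.63246 ≃ 3.47851.
Half-width = 1.645*3.47851 ≃ 5.72214
Upper bound: 32 + 5.72214 = 37.72214

37.72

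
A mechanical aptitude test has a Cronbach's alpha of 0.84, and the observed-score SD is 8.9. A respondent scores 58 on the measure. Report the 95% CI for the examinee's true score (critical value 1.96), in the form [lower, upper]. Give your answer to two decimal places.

SEM = 8.9000 × √(1 − 0.8400) = 8.9000 × √0.1600 ≈ 8.9000 × 0.4000 ≈ 3.5600
Margin = 1.96 × 3.5600 ≈ 6.9776
95% CI: 58 ± 6.9776 = [51.0224, 64.9776]

[51.02, 64.98]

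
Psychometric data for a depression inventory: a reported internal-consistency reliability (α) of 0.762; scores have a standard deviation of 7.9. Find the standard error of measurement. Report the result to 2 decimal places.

SEM = 7.9000×√(1 − 0.7620) ≈ 3.8540

3.85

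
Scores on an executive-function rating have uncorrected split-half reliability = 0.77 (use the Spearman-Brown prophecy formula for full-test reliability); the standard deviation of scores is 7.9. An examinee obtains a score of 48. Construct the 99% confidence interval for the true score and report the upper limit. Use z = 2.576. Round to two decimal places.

r_full = 2·0.77 / (1 + 0.77) ≈ 0.8701
SEM = 7.9000 * √(1 − 0.8701) = 7.9000 * √0.1299 ≈ 7.9000 * 0.3605 ≈ 2.8478
2.576 * SEM ≈ 7.3358
Upper limit = 48 + 7.3358 ≈ 55.3358

55.34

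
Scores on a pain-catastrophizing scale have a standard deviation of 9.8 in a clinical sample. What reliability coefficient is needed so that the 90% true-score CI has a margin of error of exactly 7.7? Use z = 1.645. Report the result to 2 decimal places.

Required SEM = 7.7 / 1.645 ≈ 4.68085
r = 1 − (SEM / SD)² = 1 − (4.68085 / 9.8)² ≈ 1 − 0.22814 ≈ 0.77186

0.77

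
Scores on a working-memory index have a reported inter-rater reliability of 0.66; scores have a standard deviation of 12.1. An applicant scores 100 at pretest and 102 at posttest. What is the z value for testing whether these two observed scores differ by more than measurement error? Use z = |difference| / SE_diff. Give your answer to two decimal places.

0.20

SEM = 12.1000 × √(1 − 0.6600) = 12.1000 × √0.3400 ≈ 12.1000 × 0.5831 ≈ 7.0555
SE_diff = √2 × SEM ≈ 9.9779
z = 2 / 9.9779 ≈ 0.2004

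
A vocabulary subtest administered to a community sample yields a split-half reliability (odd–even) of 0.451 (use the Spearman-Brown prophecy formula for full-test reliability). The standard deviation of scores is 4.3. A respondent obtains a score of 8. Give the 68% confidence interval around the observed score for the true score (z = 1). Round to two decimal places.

[5.36, 10.64]

r_full = 2·0.451 / (1 + 0.451) ≈ 0.62164
SEM = 4.30000 * √(1 − 0.62164) = 4.30000 * √0.37836 ≈ 4.30000 * 0.61511 ≈ 2.64497
1 * SEM ≈ 2.64497
Interval: (5.35503, 10.64497)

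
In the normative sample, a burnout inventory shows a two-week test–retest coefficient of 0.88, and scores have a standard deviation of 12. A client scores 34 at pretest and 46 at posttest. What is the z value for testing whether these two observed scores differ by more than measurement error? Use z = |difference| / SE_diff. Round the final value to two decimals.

2.04

SEM = 12.0000 × √(1 − 0.8800) = 12.0000 × √0.1200 ≈ 12.0000 × 0.3464 ≈ 4.1569
Standard error of the difference = 4.1569·√2 ≈ 5.8788
z = 12 / 5.8788 ≈ 2.0412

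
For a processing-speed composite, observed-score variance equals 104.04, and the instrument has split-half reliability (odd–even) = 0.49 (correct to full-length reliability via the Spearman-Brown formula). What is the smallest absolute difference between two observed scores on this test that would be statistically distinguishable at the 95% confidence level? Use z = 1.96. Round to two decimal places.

SD = √104.04 = 10.20000
r_full = 2·0.49 / (1 + 0.49) ≈ 0.65772
The standard error of measurement is 10.20000·√(1 − 0.65772) ≈ 10.20000·0.58505 ≈ 5.96750.
Standard error of the difference = 5.96750·√2 ≈ 8.43931
Smallest detectable difference = 1.96·8.43931 ≈ 16.54105

16.54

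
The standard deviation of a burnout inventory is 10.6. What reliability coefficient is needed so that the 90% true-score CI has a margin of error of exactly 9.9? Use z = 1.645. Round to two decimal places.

0.68

Required SEM = 9.9 / 1.645 ≈ 6.0182
r = 1 − (6.0182/10.6)² ≈ 1 − 0.3223 ≈ 0.6777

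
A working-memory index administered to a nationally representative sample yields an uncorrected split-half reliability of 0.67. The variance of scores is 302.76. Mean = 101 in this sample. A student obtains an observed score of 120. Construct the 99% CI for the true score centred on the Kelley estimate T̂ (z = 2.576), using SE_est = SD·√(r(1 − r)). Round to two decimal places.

σ = 302.76^(1/2) = 17.400
r_full = 2·0.67 / (1 + 0.67) ≈ 0.802
T̂ = 0.802(120) + 0.198(101) ≈ 116.246
SE_est = 17.400·√[r(1 − r)] ≈ 6.929
CI = 116.246 ± 2.576 * 6.929 → [98.398, 134.093]

[98.40, 134.09]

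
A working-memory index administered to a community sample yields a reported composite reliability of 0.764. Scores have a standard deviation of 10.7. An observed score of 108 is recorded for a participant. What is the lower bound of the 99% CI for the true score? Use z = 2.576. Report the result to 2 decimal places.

SEM = 10.700×√(1 − 0.764) ≃ 5.198
2.576 × SEM ≃ 13.390
Lower bound: 108 − 13.390 = 94.610

94.61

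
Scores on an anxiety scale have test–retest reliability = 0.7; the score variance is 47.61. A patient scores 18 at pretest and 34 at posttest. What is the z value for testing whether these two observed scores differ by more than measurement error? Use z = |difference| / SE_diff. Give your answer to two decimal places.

2.99

SD = √47.61 = 6.9000
SEM = 6.9000×√(1 − 0.7000) ≃ 3.7793
SE_diff = SEM × √2 ≃ 3.7793 × 1.4142 ≃ 5.3447
z = |18 − 34| / 5.3447 = 16 / 5.3447 ≃ 2.9936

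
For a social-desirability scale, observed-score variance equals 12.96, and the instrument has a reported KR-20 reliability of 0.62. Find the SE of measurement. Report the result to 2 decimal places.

SD = √12.96 = 3.600
SEM = 3.600 * √(1 − 0.620) = 3.600 * √0.380 ≈ 3.600 * 0.616 ≈ 2.219

2.22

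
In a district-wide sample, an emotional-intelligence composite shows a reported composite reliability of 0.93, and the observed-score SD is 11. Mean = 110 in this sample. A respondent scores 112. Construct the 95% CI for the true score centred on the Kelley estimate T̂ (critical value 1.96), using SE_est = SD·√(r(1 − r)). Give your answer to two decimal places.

[106.36, 117.36]

T̂ = 0.93000(112) + 0.07000(110) ≈ 111.86000
SE_est = SD × √(r(1 − r)) = 11.00000 × √0.06510 ≈ 11.00000 × 0.25515 ≈ 2.80662
95% CI: 111.86000 ± 5.50097 ≈ (106.35903, 117.36097)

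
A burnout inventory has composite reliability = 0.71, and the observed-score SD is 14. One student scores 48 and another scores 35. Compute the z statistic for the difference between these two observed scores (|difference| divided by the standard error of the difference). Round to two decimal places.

SEM = 14.0000×√(1 − 0.7100) ≈ 7.5392
SE_diff = SEM × √2 ≈ 7.5392 × 1.4142 ≈ 10.6621
z = |48 − 35| / 10.6621 = 13 / 10.6621 ≈ 1.2193

1.22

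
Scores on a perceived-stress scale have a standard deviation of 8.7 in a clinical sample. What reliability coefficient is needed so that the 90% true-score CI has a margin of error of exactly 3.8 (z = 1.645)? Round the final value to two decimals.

0.93

Required SEM = 3.8 / 1.645 ≈ 2.31003
r = 1 − (2.31003/8.7)² ≈ 1 − 0.07050 ≈ 0.92950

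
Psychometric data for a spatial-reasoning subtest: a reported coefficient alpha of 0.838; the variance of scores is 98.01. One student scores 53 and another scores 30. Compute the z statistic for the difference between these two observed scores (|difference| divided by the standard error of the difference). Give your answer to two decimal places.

4.08

SD = √98.01 = 9.90000
The standard error of measurement is 9.90000*√(1 − 0.83800) ≈ 9.90000*0.40249 ≈ 3.98467.
SE_diff = SEM * √2 ≈ 3.98467 * 1.41421 ≈ 5.63518
z = 23 / 5.63518 ≈ 4.08150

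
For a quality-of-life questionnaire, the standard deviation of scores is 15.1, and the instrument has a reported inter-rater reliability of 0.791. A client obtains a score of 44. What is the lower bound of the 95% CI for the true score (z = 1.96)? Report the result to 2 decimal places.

SEM = 15.100 × √(1 − 0.791) = 15.100 × √0.209 ≈ 15.100 × 0.457 ≈ 6.903
Margin = 1.96 × 6.903 ≈ 13.530
Lower bound: 44 − 13.530 = 30.470

30.47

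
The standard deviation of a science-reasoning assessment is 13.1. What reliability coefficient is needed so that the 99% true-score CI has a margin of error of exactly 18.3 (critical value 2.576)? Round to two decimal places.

SEM needed = half-width / z = 18.3/2.576 ≈ 7.104
Required reliability = 1 − (SEM/SD)² = 1 − 0.294 ≈ 0.706

0.71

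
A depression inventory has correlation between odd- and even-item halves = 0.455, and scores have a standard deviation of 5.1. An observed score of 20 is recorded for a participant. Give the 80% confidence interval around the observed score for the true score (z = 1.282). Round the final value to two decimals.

Spearman-Brown: r = 2(0.455) / (1 + 0.455) = 0.9100 / 1.4550 ≈ 0.6254
The standard error of measurement is 5.1000*√(1 − 0.6254) ≈ 5.1000*0.6120 ≈ 3.1213.
Margin = 1.282 * 3.1213 ≈ 4.0015
CI = 20 ± 4.0015 → [15.9985, 24.0015]

[16.00, 24.00]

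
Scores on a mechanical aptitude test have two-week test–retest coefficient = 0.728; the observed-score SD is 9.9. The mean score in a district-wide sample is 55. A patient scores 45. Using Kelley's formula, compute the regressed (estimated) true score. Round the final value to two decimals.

Estimated true score = 0.72800×45 + (1 − 0.72800)×55 ≈ 47.72000

47.72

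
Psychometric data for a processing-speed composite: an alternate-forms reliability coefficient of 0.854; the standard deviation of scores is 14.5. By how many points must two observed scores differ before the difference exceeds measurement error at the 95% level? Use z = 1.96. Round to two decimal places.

15.36

SEM = 14.50000 · √(1 − 0.85400) = 14.50000 · √0.14600 ≈ 14.50000 · 0.38210 ≈ 5.54044
SE_diff = SEM · √2 ≈ 5.54044 · 1.41421 ≈ 7.83537
Minimum reliable difference = 1.96 · SE_diff ≈ 1.96 · 7.83537 ≈ 15.35732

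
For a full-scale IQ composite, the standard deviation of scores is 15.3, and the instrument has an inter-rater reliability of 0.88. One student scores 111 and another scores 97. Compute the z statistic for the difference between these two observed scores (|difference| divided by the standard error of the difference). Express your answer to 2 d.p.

1.87

SEM = 15.3000 * √(1 − 0.8800) = 15.3000 * √0.1200 ≈ 15.3000 * 0.3464 ≈ 5.3001
Standard error of the difference = 5.3001·√2 ≈ 7.4954
z = |111 − 97| / 7.4954 = 14 / 7.4954 ≈ 1.8678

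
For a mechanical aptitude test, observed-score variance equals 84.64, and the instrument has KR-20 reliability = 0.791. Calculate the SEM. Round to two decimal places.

4.21

σ = 84.64^(1/2) = 9.200
SEM = 9.200·√(1 − 0.791) ≈ 4.206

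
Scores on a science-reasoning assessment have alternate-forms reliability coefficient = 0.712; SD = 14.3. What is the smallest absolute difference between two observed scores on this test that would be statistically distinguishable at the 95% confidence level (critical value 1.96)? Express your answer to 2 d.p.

21.27

SEM = 14.30000 · √(1 − 0.71200) = 14.30000 · √0.28800 ≈ 14.30000 · 0.53666 ≈ 7.67419
Standard error of the difference = 7.67419·√2 ≈ 10.85294
Minimum reliable difference = 1.96 · SE_diff ≈ 1.96 · 10.85294 ≈ 21.27176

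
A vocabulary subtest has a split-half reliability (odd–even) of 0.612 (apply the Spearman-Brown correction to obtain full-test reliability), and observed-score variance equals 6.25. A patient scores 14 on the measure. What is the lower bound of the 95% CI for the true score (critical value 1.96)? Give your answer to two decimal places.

11.60

SD = √6.25 = 2.5000
r_full = 2·0.612 / (1 + 0.612) ≃ 0.7593
SEM = 2.5000·√(1 − 0.7593) ≃ 1.2265
Margin = 1.96 · 1.2265 ≃ 2.4040
Lower bound: 14 − 2.4040 = 11.5960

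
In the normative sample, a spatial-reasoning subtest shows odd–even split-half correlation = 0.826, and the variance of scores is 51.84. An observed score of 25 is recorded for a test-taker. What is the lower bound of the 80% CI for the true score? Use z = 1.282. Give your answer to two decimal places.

SD = √51.84 = 7.200
Full-length reliability (Spearman-Brown) = 2(0.826)/(1+0.826) ≈ 0.905
SEM = 7.200·√(1 − 0.905) ≈ 2.223
Half-width = 1.282·2.223 ≈ 2.849
Lower bound: 25 − 2.849 = 22.151

22.15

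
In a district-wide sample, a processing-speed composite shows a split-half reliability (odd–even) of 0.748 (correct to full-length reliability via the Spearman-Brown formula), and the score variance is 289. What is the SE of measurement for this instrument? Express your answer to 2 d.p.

σ = 289^(1/2) = 17.00000
Full-length reliability (Spearman-Brown) = 2(0.748)/(1+0.748) ≈ 0.85584
SEM = 17.00000*√(1 − 0.85584) ≈ 6.45474

6.45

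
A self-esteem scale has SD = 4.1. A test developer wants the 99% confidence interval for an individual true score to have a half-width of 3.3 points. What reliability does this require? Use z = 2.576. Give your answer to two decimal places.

SEM needed = half-width / z = 3.3/2.576 ≈ 1.2811
r = 1 − (1.2811/4.1)² ≈ 1 − 0.0976 ≈ 0.9024

0.90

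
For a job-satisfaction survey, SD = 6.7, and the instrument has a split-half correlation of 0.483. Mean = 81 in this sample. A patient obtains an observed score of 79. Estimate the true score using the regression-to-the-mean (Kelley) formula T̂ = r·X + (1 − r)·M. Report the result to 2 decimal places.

79.70

Full-length reliability (Spearman-Brown) = 2(0.483)/(1+0.483) ≈ 0.651
T̂ = 0.651(79) + 0.349(81) ≈ 79.697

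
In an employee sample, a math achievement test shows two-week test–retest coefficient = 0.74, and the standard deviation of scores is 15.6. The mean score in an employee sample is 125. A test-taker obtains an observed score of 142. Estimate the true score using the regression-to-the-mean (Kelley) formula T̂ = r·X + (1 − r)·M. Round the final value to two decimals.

137.58

Estimated true score = 0.740·142 + (1 − 0.740)·125 ≈ 137.580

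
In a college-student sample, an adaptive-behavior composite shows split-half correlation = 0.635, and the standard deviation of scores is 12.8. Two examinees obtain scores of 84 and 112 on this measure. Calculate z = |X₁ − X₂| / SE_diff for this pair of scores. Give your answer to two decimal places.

3.27

r_full = 2·0.635 / (1 + 0.635) ≃ 0.777
SEM = 12.800×√(1 − 0.777) ≃ 6.048
SE_diff = √2 × SEM ≃ 8.553
z = 28 / 8.553 ≃ 3.274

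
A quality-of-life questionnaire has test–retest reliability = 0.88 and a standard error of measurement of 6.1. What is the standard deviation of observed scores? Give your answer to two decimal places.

17.61

SD = 6.1 / √(1 − 0.88) ≈ 17.6092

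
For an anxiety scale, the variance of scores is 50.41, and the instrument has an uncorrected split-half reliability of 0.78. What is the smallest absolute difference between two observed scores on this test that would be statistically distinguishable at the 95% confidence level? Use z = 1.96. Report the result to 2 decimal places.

6.92

SD = √50.41 ≈ 7.100
Full-length reliability (Spearman-Brown) = 2(0.78)/(1+0.78) ≈ 0.876
SEM = 7.100×√(1 − 0.876) ≈ 2.496
Standard error of the difference = 2.496·√2 ≈ 3.530
Smallest detectable difference = 1.96×3.530 ≈ 6.919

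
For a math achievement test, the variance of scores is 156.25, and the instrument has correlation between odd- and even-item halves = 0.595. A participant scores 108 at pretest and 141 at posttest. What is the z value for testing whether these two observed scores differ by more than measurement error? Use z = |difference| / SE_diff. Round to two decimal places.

3.70

SD = √156.25 ≈ 12.5000
Spearman-Brown: r = 2(0.595) / (1 + 0.595) = 1.1900 / 1.5950 ≈ 0.7461
SEM = 12.5000·√(1 − 0.7461) ≈ 6.2988
SE_diff = √2 · SEM ≈ 8.9078
z = 33 / 8.9078 ≈ 3.7046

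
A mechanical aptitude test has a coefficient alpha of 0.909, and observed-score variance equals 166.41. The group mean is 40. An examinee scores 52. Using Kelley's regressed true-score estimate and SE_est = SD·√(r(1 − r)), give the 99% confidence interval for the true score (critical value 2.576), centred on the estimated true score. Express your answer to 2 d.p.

[41.35, 60.47]

σ = 166.41^(1/2) = 12.90000
T̂ = r·X + (1 − r)·M = 0.90900*52 + 0.09100*40 = 47.26800 + 3.64000 ≈ 50.90800
SE_est = 12.90000·√[r(1 − r)] ≈ 3.71016
99% CI: 50.90800 ± 9.55737 ≈ (41.35063, 60.46537)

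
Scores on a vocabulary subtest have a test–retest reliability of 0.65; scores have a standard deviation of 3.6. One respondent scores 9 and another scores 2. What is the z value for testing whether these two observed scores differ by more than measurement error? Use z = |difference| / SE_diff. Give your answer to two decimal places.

2.32

SEM = 3.6000 · √(1 − 0.6500) = 3.6000 · √0.3500 ≈ 3.6000 · 0.5916 ≈ 2.1298
SE_diff = SEM · √2 ≈ 2.1298 · 1.4142 ≈ 3.0120
z = |9 − 2| / 3.0120 = 7 / 3.0120 ≈ 2.3241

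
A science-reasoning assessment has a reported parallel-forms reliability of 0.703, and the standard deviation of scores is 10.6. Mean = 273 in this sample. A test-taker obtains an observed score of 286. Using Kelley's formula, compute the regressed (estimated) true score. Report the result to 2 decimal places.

282.14

T̂ = r·X + (1 − r)·M = 0.7030×286 + 0.2970×273 = 201.0580 + 81.0810 ≈ 282.1390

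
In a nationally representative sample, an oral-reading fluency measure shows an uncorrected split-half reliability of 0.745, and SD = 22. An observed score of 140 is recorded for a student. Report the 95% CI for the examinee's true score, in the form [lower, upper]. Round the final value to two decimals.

[123.52, 156.48]

r_full = 2·0.745 / (1 + 0.745) ≈ 0.854
SEM = 22.000 * √(1 − 0.854) = 22.000 * √0.146 ≈ 22.000 * 0.382 ≈ 8.410
1.96 * SEM ≈ 16.484
Interval: (123.516, 156.484)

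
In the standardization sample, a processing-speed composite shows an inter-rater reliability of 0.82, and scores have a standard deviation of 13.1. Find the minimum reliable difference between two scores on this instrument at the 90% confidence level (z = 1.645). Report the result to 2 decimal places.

12.93

SEM = 13.100 × √(1 − 0.820) = 13.100 × √0.180 ≃ 13.100 × 0.424 ≃ 5.558
Standard error of the difference = 5.558·√2 ≃ 7.860
Smallest detectable difference = 1.645×7.860 ≃ 12.930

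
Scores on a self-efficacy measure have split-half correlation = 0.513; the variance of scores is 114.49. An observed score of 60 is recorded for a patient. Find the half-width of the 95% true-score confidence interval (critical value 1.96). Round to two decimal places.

SD = √114.49 ≈ 10.700
Spearman-Brown: r = 2(0.513) / (1 + 0.513) = 1.026 / 1.513 ≈ 0.678
The standard error of measurement is 10.700·√(1 − 0.678) ≈ 10.700·0.567 ≈ 6.071.
Margin = 1.96 · 6.071 ≈ 11.898

11.90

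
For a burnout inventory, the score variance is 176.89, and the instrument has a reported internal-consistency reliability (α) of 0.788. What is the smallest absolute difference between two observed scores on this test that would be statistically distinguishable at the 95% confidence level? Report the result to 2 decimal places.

16.97

SD = √176.89 ≈ 13.300
SEM = 13.300 × √(1 − 0.788) = 13.300 × √0.212 ≈ 13.300 × 0.460 ≈ 6.124
SE_diff = SEM × √2 ≈ 6.124 × 1.414 ≈ 8.660
Minimum reliable difference = 1.96 × SE_diff ≈ 1.96 × 8.660 ≈ 16.974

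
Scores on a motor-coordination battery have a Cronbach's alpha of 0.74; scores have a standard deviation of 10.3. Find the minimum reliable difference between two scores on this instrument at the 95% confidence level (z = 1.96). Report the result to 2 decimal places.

14.56

SEM = 10.300 × √(1 − 0.740) = 10.300 × √0.260 ≈ 10.300 × 0.510 ≈ 5.252
SE_diff = √2 × SEM ≈ 7.427
Smallest detectable difference = 1.96×7.427 ≈ 14.558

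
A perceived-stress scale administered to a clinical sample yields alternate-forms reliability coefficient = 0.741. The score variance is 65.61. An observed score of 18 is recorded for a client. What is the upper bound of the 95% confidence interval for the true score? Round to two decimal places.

26.08

σ = 65.61^(1/2) = 8.10000
The standard error of measurement is 8.10000*√(1 − 0.74100) ≈ 8.10000*0.50892 ≈ 4.12226.
1.96 * SEM ≈ 8.07962
Upper bound: 18 + 8.07962 = 26.07962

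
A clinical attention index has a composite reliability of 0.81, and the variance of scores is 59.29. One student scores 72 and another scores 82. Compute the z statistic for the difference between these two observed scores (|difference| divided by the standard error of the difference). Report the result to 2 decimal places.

2.11

SD = √59.29 = 7.70000
The standard error of measurement is 7.70000·√(1 − 0.81000) ≈ 7.70000·0.43589 ≈ 3.35635.
Standard error of the difference = 3.35635·√2 ≈ 4.74660
z = 10 / 4.74660 ≈ 2.10677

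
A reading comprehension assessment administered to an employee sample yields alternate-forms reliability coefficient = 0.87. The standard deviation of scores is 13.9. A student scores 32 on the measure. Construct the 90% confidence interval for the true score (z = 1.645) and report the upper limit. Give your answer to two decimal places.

SEM = 13.9000 × √(1 − 0.8700) = 13.9000 × √0.1300 ≈ 13.9000 × 0.3606 ≈ 5.0117
1.645 × SEM ≈ 8.2443
Upper limit = 32 + 8.2443 ≈ 40.2443

40.24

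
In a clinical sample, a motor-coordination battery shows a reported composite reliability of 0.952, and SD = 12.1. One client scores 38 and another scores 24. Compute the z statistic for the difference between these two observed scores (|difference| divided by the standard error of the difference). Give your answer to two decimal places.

3.73

SEM = 12.1000*√(1 − 0.9520) ≈ 2.6510
SE_diff = SEM * √2 ≈ 2.6510 * 1.4142 ≈ 3.7490
z = 14 / 3.7490 ≈ 3.7343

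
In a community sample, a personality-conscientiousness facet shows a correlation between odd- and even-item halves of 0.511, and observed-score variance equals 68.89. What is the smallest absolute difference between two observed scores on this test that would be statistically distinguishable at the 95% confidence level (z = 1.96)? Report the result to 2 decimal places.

SD = √68.89 = 8.300
Full-length reliability (Spearman-Brown) = 2(0.511)/(1+0.511) ≈ 0.676
SEM = 8.300·√(1 − 0.676) ≈ 4.722
Standard error of the difference = 4.722·√2 ≈ 6.678
Smallest detectable difference = 1.96·6.678 ≈ 13.088

13.09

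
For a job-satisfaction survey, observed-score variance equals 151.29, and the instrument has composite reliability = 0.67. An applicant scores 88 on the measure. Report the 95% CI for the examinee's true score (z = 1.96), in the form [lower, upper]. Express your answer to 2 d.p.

[74.15, 101.85]

σ = 151.29^(1/2) = 12.300
The standard error of measurement is 12.300*√(1 − 0.670) ≃ 12.300*0.574 ≃ 7.066.
Half-width = 1.96*7.066 ≃ 13.849
CI = 88 ± 13.849 → [74.151, 101.849]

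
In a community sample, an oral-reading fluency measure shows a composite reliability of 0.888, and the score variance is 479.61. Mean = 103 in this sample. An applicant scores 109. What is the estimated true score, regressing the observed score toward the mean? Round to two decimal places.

108.33

Estimated true score = 0.8880*109 + (1 − 0.8880)*103 ≈ 108.3280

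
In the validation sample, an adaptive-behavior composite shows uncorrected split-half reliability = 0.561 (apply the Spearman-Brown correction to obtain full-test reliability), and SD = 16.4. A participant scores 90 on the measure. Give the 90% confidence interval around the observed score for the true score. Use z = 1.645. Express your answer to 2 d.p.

Full-length reliability (Spearman-Brown) = 2(0.561)/(1+0.561) ≈ 0.719
SEM = 16.400*√(1 − 0.719) ≈ 8.697
Margin = 1.645 * 8.697 ≈ 14.307
Interval: (75.693, 104.307)

[75.69, 104.31]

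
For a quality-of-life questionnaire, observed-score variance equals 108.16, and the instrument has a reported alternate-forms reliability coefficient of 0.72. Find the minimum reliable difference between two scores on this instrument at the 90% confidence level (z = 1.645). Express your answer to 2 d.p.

12.80

SD = √108.16 ≈ 10.400
The standard error of measurement is 10.400×√(1 − 0.720) ≈ 10.400×0.529 ≈ 5.503.
SE_diff = √2 × SEM ≈ 7.783
Smallest detectable difference = 1.645×7.783 ≈ 12.802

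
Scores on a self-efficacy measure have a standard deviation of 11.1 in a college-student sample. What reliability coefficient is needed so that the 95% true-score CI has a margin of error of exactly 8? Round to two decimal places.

SEM needed = half-width / z = 8/1.96 ≈ 4.08163
Required reliability = 1 − (SEM/SD)² = 1 − 0.13521 ≈ 0.86479

0.86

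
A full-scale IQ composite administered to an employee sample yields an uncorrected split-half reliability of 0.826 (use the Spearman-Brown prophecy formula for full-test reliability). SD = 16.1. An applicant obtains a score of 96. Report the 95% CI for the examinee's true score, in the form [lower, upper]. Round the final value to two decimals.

r_full = 2·0.826 / (1 + 0.826) ≃ 0.9047
SEM = 16.1000 * √(1 − 0.9047) = 16.1000 * √0.0953 ≃ 16.1000 * 0.3087 ≃ 4.9699
Half-width = 1.96*4.9699 ≃ 9.7411
CI = 96 ± 9.7411 → [86.2589, 105.7411]

[86.26, 105.74]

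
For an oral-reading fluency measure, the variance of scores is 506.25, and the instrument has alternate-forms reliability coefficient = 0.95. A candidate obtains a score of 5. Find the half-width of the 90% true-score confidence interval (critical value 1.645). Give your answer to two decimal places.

SD = √506.25 = 22.5000
SEM = 22.5000 × √(1 − 0.9500) = 22.5000 × √0.0500 ≃ 22.5000 × 0.2236 ≃ 5.0312
Half-width = 1.645×5.0312 ≃ 8.2762

8.28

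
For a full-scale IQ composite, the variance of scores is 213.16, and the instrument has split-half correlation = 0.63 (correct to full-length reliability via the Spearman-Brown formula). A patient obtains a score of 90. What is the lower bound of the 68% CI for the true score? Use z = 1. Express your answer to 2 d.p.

SD = √213.16 ≈ 14.600
r_full = 2·0.63 / (1 + 0.63) ≈ 0.773
SEM = 14.600 × √(1 − 0.773) = 14.600 × √0.227 ≈ 14.600 × 0.476 ≈ 6.956
Margin = 1 × 6.956 ≈ 6.956
Lower bound: 90 − 6.956 = 83.044

83.04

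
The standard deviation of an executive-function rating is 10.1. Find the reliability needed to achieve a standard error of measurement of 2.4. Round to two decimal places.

r = 1 − (SEM / SD)² = 1 − (2.4000 / 10.1)² ≈ 1 − 0.0565 ≈ 0.9435

0.94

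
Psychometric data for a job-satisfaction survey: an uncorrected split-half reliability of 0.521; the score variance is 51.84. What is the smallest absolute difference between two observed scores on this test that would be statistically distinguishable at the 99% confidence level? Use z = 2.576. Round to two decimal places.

14.72

SD = √51.84 = 7.2000
r_full = 2·0.521 / (1 + 0.521) ≈ 0.6851
The standard error of measurement is 7.2000×√(1 − 0.6851) ≈ 7.2000×0.5612 ≈ 4.0405.
SE_diff = SEM × √2 ≈ 4.0405 × 1.4142 ≈ 5.7141
Minimum reliable difference = 2.576 × SE_diff ≈ 2.576 × 5.7141 ≈ 14.7196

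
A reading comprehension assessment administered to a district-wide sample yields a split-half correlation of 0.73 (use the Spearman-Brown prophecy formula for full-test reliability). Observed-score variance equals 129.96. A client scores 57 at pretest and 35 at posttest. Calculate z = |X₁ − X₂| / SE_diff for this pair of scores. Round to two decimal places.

3.45

SD = √129.96 = 11.4000
Spearman-Brown: r = 2(0.73) / (1 + 0.73) = 1.4600 / 1.7300 ≈ 0.8439
The standard error of measurement is 11.4000*√(1 − 0.8439) ≈ 11.4000*0.3951 ≈ 4.5036.
Standard error of the difference = 4.5036·√2 ≈ 6.3691
z = 22 / 6.3691 ≈ 3.4542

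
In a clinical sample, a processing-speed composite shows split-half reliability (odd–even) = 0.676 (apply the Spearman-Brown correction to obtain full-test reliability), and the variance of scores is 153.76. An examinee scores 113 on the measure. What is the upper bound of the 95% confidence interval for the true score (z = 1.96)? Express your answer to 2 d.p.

123.69

σ = 153.76^(1/2) = 12.400
r_full = 2·0.676 / (1 + 0.676) ≈ 0.807
SEM = 12.400 · √(1 − 0.807) = 12.400 · √0.193 ≈ 12.400 · 0.440 ≈ 5.452
1.96 · SEM ≈ 10.686
Upper limit = 113 + 10.686 ≈ 123.686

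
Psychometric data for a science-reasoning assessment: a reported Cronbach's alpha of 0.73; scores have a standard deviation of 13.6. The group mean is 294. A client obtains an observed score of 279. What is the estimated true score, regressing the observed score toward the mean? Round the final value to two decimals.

T̂ = r·X + (1 − r)·M = 0.7300*279 + 0.2700*294 = 203.6700 + 79.3800 ≈ 283.0500

283.05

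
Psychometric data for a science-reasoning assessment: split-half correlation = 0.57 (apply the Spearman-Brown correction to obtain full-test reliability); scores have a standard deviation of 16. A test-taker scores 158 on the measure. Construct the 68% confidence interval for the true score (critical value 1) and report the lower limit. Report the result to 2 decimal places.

149.63

r_full = 2·0.57 / (1 + 0.57) ≃ 0.726
The standard error of measurement is 16.000×√(1 − 0.726) ≃ 16.000×0.523 ≃ 8.373.
Half-width = 1×8.373 ≃ 8.373
Lower bound: 158 − 8.373 = 149.627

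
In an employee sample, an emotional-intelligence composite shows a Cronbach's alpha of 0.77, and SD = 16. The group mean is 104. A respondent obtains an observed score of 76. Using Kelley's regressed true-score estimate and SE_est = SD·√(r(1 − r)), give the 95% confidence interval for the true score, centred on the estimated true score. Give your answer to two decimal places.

T̂ = 0.770(76) + 0.230(104) ≃ 82.440
SE_est = SD * √(r(1 − r)) = 16.000 * √0.177 ≃ 16.000 * 0.421 ≃ 6.733
CI = 82.440 ± 1.96 * 6.733 → [69.243, 95.637]

[69.24, 95.64]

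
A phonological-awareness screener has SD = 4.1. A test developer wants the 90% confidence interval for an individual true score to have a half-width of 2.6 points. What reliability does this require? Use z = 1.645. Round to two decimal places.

SEM needed = half-width / z = 2.6/1.645 ≈ 1.581
r = 1 − (SEM / SD)² = 1 − (1.581 / 4.1)² ≈ 1 − 0.149 ≈ 0.851

0.85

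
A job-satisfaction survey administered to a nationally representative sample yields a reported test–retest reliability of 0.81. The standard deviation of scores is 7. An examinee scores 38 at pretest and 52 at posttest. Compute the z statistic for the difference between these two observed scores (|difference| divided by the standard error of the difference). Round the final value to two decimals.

SEM = 7.000·√(1 − 0.810) ≈ 3.051
Standard error of the difference = 3.051·√2 ≈ 4.315
z = |38 − 52| / 4.315 = 14 / 4.315 ≈ 3.244

3.24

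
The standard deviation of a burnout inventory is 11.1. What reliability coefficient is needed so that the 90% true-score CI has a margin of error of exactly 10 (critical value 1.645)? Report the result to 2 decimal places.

SEM needed = half-width / z = 10/1.645 ≈ 6.0790
r = 1 − (6.0790/11.1)² ≈ 1 − 0.2999 ≈ 0.7001

0.70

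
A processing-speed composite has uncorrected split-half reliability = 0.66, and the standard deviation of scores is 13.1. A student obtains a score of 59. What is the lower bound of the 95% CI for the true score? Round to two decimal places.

47.38

Full-length reliability (Spearman-Brown) = 2(0.66)/(1+0.66) ≃ 0.79518
SEM = 13.10000×√(1 − 0.79518) ≃ 5.92866
Margin = 1.96 × 5.92866 ≃ 11.62018
Lower bound: 59 − 11.62018 = 47.37982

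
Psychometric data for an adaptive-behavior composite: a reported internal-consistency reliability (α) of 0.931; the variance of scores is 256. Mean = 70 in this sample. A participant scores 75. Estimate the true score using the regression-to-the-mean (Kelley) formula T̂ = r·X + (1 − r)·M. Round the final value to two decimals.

74.66

Estimated true score = 0.9310·75 + (1 − 0.9310)·70 ≈ 74.6550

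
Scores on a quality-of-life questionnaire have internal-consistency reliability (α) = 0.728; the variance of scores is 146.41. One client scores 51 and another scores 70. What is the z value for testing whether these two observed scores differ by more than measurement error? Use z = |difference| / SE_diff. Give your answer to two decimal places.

2.13

σ = 146.41^(1/2) = 12.100
SEM = 12.100 · √(1 − 0.728) = 12.100 · √0.272 ≈ 12.100 · 0.522 ≈ 6.311
Standard error of the difference = 6.311·√2 ≈ 8.925
z = |51 − 70| / 8.925 = 19 / 8.925 ≈ 2.129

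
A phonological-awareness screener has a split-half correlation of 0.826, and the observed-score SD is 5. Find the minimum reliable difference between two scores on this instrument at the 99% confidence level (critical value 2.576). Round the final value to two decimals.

5.62

r_full = 2·0.826 / (1 + 0.826) ≈ 0.9047
The standard error of measurement is 5.0000·√(1 − 0.9047) ≈ 5.0000·0.3087 ≈ 1.5435.
Standard error of the difference = 1.5435·√2 ≈ 2.1828
Minimum reliable difference = 2.576 · SE_diff ≈ 2.576 · 2.1828 ≈ 5.6228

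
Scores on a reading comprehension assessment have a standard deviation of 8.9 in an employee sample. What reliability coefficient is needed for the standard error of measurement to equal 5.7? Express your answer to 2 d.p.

Required reliability = 1 − (SEM/SD)² = 1 − 0.410 ≈ 0.590

0.59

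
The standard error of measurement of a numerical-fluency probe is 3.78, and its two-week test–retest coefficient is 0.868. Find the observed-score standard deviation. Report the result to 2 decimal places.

10.40

SD = SEM / √(1 − r) = 3.78 / √0.13200 ≈ 3.78 / 0.36332 ≈ 10.40411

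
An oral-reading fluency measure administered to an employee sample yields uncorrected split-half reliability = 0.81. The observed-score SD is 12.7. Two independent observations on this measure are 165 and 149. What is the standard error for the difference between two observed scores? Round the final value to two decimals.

5.82

r_full = 2·0.81 / (1 + 0.81) ≃ 0.89503
SEM = 12.70000·√(1 − 0.89503) ≃ 4.11473
SE_diff = √2 · SEM ≃ 5.81911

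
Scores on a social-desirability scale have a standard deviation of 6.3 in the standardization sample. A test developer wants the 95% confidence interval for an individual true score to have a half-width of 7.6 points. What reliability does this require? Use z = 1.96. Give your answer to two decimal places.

SEM needed = half-width / z = 7.6/1.96 ≃ 3.878
r = 1 − (SEM / SD)² = 1 − (3.878 / 6.3)² ≃ 1 − 0.379 ≃ 0.621

0.62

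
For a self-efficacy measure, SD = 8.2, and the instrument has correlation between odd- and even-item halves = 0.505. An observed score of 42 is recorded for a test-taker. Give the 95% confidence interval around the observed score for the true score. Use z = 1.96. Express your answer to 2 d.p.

[32.78, 51.22]

Spearman-Brown: r = 2(0.505) / (1 + 0.505) = 1.010 / 1.505 ≃ 0.671
SEM = 8.200 * √(1 − 0.671) = 8.200 * √0.329 ≃ 8.200 * 0.574 ≃ 4.703
Margin = 1.96 * 4.703 ≃ 9.217
CI = 42 ± 9.217 → [32.783, 51.217]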